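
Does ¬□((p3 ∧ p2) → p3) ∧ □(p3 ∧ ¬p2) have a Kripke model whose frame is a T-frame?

Unsatisfiable

1. ¬□((p3 ∧ p2) → p3) ∧ □(p3 ∧ ¬p2), w0
2. ¬□((p3 ∧ p2) → p3), w0
3. □(p3 ∧ ¬p2), w0
4. p3 ∧ ¬p2, w0
5. p3, w0
6. ¬p2, w0
7. ¬((p3 ∧ p2) → p3), w1
8. p3 ∧ p2, w1
9. ¬p3, w1
10. p3, w1
11. p2, w1
Accessibility: w0Rw0, w0Rw1, w1Rw1
Branch closes: p3 and ¬p3 both at w1.
All branches of the tableau close; one closing branch shown above.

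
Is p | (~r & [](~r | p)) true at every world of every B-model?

Invalid (countermodel exists)

Tableau for the negation ~(p | (~r & [](~r | p))):
1. ~(p | (~r & [](~r | p))), w0
2. ~p, w0
3. ~(~r & [](~r | p)), w0
4. ~[](~r | p), w0
5. ~(~r | p), w1
6. r, w1
7. ~p, w1
Accessibility: w0Rw0, w0Rw1, w1Rw0, w1Rw1
The negation has an open branch (countermodel exists).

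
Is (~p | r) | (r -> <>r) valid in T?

Tableau for the negation ~((~p | r) | (r -> <>r)):
1. ~((~p | r) | (r -> <>r)), w0
2. ~(~p | r), w0
3. ~(r -> <>r), w0
4. p, w0
5. ~r, w0
6. r, w0
7. ~<>r, w0
Accessibility: w0Rw0
Branch closes: r and ~r both at w0.
All branches of the negation close; one closing branch shown above.

Yes, valid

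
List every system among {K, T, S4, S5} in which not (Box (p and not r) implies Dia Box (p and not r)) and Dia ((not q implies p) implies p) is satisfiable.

K

T-tableau for the formula:
1. not (Box (p and not r) implies Dia Box (p and not r)) and Dia ((not q implies p) implies p), 0
2. not (Box (p and not r) implies Dia Box (p and not r)), 0   [and-rule on 1]
3. Dia ((not q implies p) implies p), 0   [and-rule on 1]
4. Box (p and not r), 0   [neg-implies-rule on 2]
5. not Dia Box (p and not r), 0   [neg-implies-rule on 2]
6. p and not r, 0   [Box-rule on 4 via 0R0]
7. p, 0   [and-rule on 6]
8. not r, 0   [and-rule on 6]
9. not Box (p and not r), 0   [neg-Dia-rule on 5 via 0R0]
10. (not q implies p) implies p, 1   [Dia-rule on 3: fresh world 1, 0R1]
11. p and not r, 1   [Box-rule on 4 via 0R1]
12. p, 1   [and-rule on 11]
13. not r, 1   [and-rule on 11]
14. not Box (p and not r), 1   [neg-Dia-rule on 5 via 0R1]
15. not (p and not r), 2   [neg-Box-rule on 9: fresh world 2, 0R2]
16. p and not r, 2   [Box-rule on 4 via 0R2]
17. p, 2   [and-rule on 16]
18. not r, 2   [and-rule on 16]
19. not Box (p and not r), 2   [neg-Dia-rule on 5 via 0R2]
20. r, 2   [neg-and-rule on 15 (branches; this branch)]
Accessibility: 0R0, 0R1, 0R2, 1R1, 2R2
Branch closes: r and not r both at 2.
Every branch closes (one shown): unsatisfiable in T, hence also in S4, S5 (every S4/S5-frame is a T-frame).
K-tableau for the formula:
1. not (Box (p and not r) implies Dia Box (p and not r)) and Dia ((not q implies p) implies p), 0
2. not (Box (p and not r) implies Dia Box (p and not r)), 0   [and-rule on 1]
3. Dia ((not q implies p) implies p), 0   [and-rule on 1]
4. Box (p and not r), 0   [neg-implies-rule on 2]
5. not Dia Box (p and not r), 0   [neg-implies-rule on 2]
6. (not q implies p) implies p, 1   [Dia-rule on 3: fresh world 1, 0R1]
7. p and not r, 1   [Box-rule on 4 via 0R1]
8. p, 1   [and-rule on 7]
9. not r, 1   [and-rule on 7]
10. not Box (p and not r), 1   [neg-Dia-rule on 5 via 0R1]
11. not (p and not r), 2   [neg-Box-rule on 10: fresh world 2, 1R2]
12. r, 2   [neg-and-rule on 11 (branches; this branch)]
Accessibility: 0R1, 1R2
Complete open branch: satisfiable in K.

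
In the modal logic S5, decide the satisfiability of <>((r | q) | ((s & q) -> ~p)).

1. <>((r | q) | ((s & q) -> ~p)), w0
2. (r | q) | ((s & q) -> ~p), w1   [<>-rule on 1: fresh world w1, w0Rw1]
3. (s & q) -> ~p, w1   [|-rule on 2 (branches; this branch)]
4. ~p, w1   [->-rule on 3 (branches; this branch)]
Accessibility: w0Rw0, w0Rw1, w1Rw0, w1Rw1

Yes, satisfiable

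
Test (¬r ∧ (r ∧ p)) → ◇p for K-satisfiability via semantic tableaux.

1. (¬r ∧ (r ∧ p)) → ◇p, w0
2. ◇p, w0
3. p, w1
Accessibility: w0Rw1

Satisfiable (open branch found)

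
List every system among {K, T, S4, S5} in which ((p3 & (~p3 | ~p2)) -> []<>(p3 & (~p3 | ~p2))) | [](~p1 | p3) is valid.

S5

S5-tableau for the negation ~(((p3 & (~p3 | ~p2)) -> []<>(p3 & (~p3 | ~p2))) | [](~p1 | p3)):
1. ~(((p3 & (~p3 | ~p2)) -> []<>(p3 & (~p3 | ~p2))) | [](~p1 | p3)), u
2. ~((p3 & (~p3 | ~p2)) -> []<>(p3 & (~p3 | ~p2))), u   [~|-rule on 1]
3. ~[](~p1 | p3), u   [~|-rule on 1]
4. p3 & (~p3 | ~p2), u   [~->-rule on 2]
5. ~[]<>(p3 & (~p3 | ~p2)), u   [~->-rule on 2]
6. p3, u   [&-rule on 4]
7. ~p3 | ~p2, u   [&-rule on 4]
8. ~p2, u   [|-rule on 7 (branches; this branch)]
9. ~(~p1 | p3), v   [~[]-rule on 3: fresh world v, uRv]
10. p1, v   [~|-rule on 9]
11. ~p3, v   [~|-rule on 9]
12. ~<>(p3 & (~p3 | ~p2)), w   [~[]-rule on 5: fresh world w, uRw]
13. ~(p3 & (~p3 | ~p2)), u   [~<>-rule on 12 via wRu]
14. ~(p3 & (~p3 | ~p2)), v   [~<>-rule on 12 via wRv]
15. ~(p3 & (~p3 | ~p2)), w   [~<>-rule on 12 via wRw]
16. ~(~p3 | ~p2), u   [~&-rule on 13 (branches; this branch)]
17. p2, u   [~|-rule on 16]
Accessibility: uRu, uRv, uRw, vRu, vRv, vRw, wRu, wRv, wRw
Branch closes: p2 and ~p2 both at u.
Every branch closes (one shown): valid in S5.
S4-tableau for the negation ~(((p3 & (~p3 | ~p2)) -> []<>(p3 & (~p3 | ~p2))) | [](~p1 | p3)):
1. ~(((p3 & (~p3 | ~p2)) -> []<>(p3 & (~p3 | ~p2))) | [](~p1 | p3)), u
2. ~((p3 & (~p3 | ~p2)) -> []<>(p3 & (~p3 | ~p2))), u   [~|-rule on 1]
3. ~[](~p1 | p3), u   [~|-rule on 1]
4. p3 & (~p3 | ~p2), u   [~->-rule on 2]
5. ~[]<>(p3 & (~p3 | ~p2)), u   [~->-rule on 2]
6. p3, u   [&-rule on 4]
7. ~p3 | ~p2, u   [&-rule on 4]
8. ~p2, u   [|-rule on 7 (branches; this branch)]
9. ~(~p1 | p3), v   [~[]-rule on 3: fresh world v, uRv]
10. p1, v   [~|-rule on 9]
11. ~p3, v   [~|-rule on 9]
12. ~<>(p3 & (~p3 | ~p2)), w   [~[]-rule on 5: fresh world w, uRw]
13. ~(p3 & (~p3 | ~p2)), w   [~<>-rule on 12 via wRw]
14. ~(~p3 | ~p2), w   [~&-rule on 13 (branches; this branch)]
15. p3, w   [~|-rule on 14]
16. p2, w   [~|-rule on 14]
Accessibility: uRu, uRv, uRw, vRv, wRw
Complete open branch: countermodel on an S4-frame, so not valid in S4, nor in K, T (the same frame is also a K-frame and a T-frame).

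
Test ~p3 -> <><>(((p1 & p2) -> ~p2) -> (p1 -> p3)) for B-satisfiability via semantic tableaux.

1. ~p3 -> <><>(((p1 & p2) -> ~p2) -> (p1 -> p3)), w0
2. <><>(((p1 & p2) -> ~p2) -> (p1 -> p3)), w0   [->-rule on 1 (branches; this branch)]
3. <>(((p1 & p2) -> ~p2) -> (p1 -> p3)), w1   [<>-rule on 2: fresh world w1, w0Rw1]
4. ((p1 & p2) -> ~p2) -> (p1 -> p3), w2   [<>-rule on 3: fresh world w2, w1Rw2]
5. p1 -> p3, w2   [->-rule on 4 (branches; this branch)]
6. p3, w2   [->-rule on 5 (branches; this branch)]
Accessibility: w0Rw0, w0Rw1, w1Rw0, w1Rw1, w1Rw2, w2Rw1, w2Rw2

Satisfiable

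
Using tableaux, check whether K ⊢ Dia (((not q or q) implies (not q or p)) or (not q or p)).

Tableau for the negation not Dia (((not q or q) implies (not q or p)) or (not q or p)):
1. not Dia (((not q or q) implies (not q or p)) or (not q or p)), 0
The negation has an open branch (countermodel exists).

Invalid (countermodel exists)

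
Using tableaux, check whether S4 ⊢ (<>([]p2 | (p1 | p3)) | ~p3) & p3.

Not valid

Tableau for the negation ~((<>([]p2 | (p1 | p3)) | ~p3) & p3):
1. ~((<>([]p2 | (p1 | p3)) | ~p3) & p3), u
2. ~p3, u
Accessibility: uRu
The negation has an open branch (countermodel exists).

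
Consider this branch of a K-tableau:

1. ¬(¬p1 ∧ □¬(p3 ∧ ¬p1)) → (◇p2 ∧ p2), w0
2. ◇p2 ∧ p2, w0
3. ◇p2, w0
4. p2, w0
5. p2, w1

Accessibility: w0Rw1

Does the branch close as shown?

No, open

No atom appears with both signs at the same world.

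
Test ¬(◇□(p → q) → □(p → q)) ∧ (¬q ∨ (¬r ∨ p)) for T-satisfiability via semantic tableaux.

1. ¬(◇□(p → q) → □(p → q)) ∧ (¬q ∨ (¬r ∨ p)), u
2. ¬(◇□(p → q) → □(p → q)), u   [∧-rule on 1]
3. ¬q ∨ (¬r ∨ p), u   [∧-rule on 1]
4. ◇□(p → q), u   [¬→-rule on 2]
5. ¬□(p → q), u   [¬→-rule on 2]
6. ¬r ∨ p, u   [∨-rule on 3 (branches; this branch)]
7. p, u   [∨-rule on 6 (branches; this branch)]
8. □(p → q), v   [◇-rule on 4: fresh world v, uRv]
9. p → q, v   [□-rule on 8 via vRv]
10. q, v   [→-rule on 9 (branches; this branch)]
11. ¬(p → q), w   [¬□-rule on 5: fresh world w, uRw]
12. p, w   [¬→-rule on 11]
13. ¬q, w   [¬→-rule on 11]
Accessibility: uRu, uRv, uRw, vRv, wRw

Satisfiable (open branch found)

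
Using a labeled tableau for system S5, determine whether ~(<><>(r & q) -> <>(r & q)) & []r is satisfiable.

Unsatisfiable (every branch closes)

1. ~(<><>(r & q) -> <>(r & q)) & []r, w0
2. ~(<><>(r & q) -> <>(r & q)), w0   [&-rule on 1]
3. []r, w0   [&-rule on 1]
4. <><>(r & q), w0   [~->-rule on 2]
5. ~<>(r & q), w0   [~->-rule on 2]
6. r, w0   [[]-rule on 3 via w0Rw0]
7. ~(r & q), w0   [~<>-rule on 5 via w0Rw0]
8. ~q, w0   [~&-rule on 7 (branches; this branch)]
9. <>(r & q), w1   [<>-rule on 4: fresh world w1, w0Rw1]
10. r, w1   [[]-rule on 3 via w0Rw1]
11. ~(r & q), w1   [~<>-rule on 5 via w0Rw1]
12. ~q, w1   [~&-rule on 11 (branches; this branch)]
13. r & q, w2   [<>-rule on 9: fresh world w2, w1Rw2]
14. r, w2   [&-rule on 13]
15. q, w2   [&-rule on 13]
16. ~(r & q), w2   [~<>-rule on 5 via w0Rw2]
17. ~q, w2   [~&-rule on 16 (branches; this branch)]
Accessibility: w0Rw0, w0Rw1, w0Rw2, w1Rw0, w1Rw1, w1Rw2, w2Rw0, w2Rw1, w2Rw2
Branch closes: q and ~q both at w2.
Every branch closes; the branch above is one of them.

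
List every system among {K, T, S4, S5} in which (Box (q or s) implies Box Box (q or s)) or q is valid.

S4-tableau for the negation not ((Box (q or s) implies Box Box (q or s)) or q):
1. not ((Box (q or s) implies Box Box (q or s)) or q), 0
2. not (Box (q or s) implies Box Box (q or s)), 0   [neg-or-rule on 1]
3. not q, 0   [neg-or-rule on 1]
4. Box (q or s), 0   [neg-implies-rule on 2]
5. not Box Box (q or s), 0   [neg-implies-rule on 2]
6. q or s, 0   [Box-rule on 4 via 0R0]
7. s, 0   [or-rule on 6 (branches; this branch)]
8. not Box (q or s), 1   [neg-Box-rule on 5: fresh world 1, 0R1]
9. q or s, 1   [Box-rule on 4 via 0R1]
10. s, 1   [or-rule on 9 (branches; this branch)]
11. not (q or s), 2   [neg-Box-rule on 8: fresh world 2, 1R2]
12. not q, 2   [neg-or-rule on 11]
13. not s, 2   [neg-or-rule on 11]
14. q or s, 2   [Box-rule on 4 via 0R2]
15. s, 2   [or-rule on 14 (branches; this branch)]
Accessibility: 0R0, 0R1, 0R2, 1R1, 1R2, 2R2
Branch closes: s and not s both at 2.
Every branch closes (one shown): valid in S4, hence also in S5 (every theorem of S4 is a theorem of S5).
T-tableau for the negation not ((Box (q or s) implies Box Box (q or s)) or q):
1. not ((Box (q or s) implies Box Box (q or s)) or q), 0
2. not (Box (q or s) implies Box Box (q or s)), 0   [neg-or-rule on 1]
3. not q, 0   [neg-or-rule on 1]
4. Box (q or s), 0   [neg-implies-rule on 2]
5. not Box Box (q or s), 0   [neg-implies-rule on 2]
6. q or s, 0   [Box-rule on 4 via 0R0]
7. s, 0   [or-rule on 6 (branches; this branch)]
8. not Box (q or s), 1   [neg-Box-rule on 5: fresh world 1, 0R1]
9. q or s, 1   [Box-rule on 4 via 0R1]
10. s, 1   [or-rule on 9 (branches; this branch)]
11. not (q or s), 2   [neg-Box-rule on 8: fresh world 2, 1R2]
12. not q, 2   [neg-or-rule on 11]
13. not s, 2   [neg-or-rule on 11]
Accessibility: 0R0, 0R1, 1R1, 1R2, 2R2
Complete open branch: countermodel on a T-frame, so not valid in T, nor in K (the same frame is also a K-frame).

S4, S5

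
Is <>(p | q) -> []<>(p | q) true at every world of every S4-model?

No, not valid

Tableau for the negation ~(<>(p | q) -> []<>(p | q)):
1. ~(<>(p | q) -> []<>(p | q)), 0
2. <>(p | q), 0   [~->-rule on 1]
3. ~[]<>(p | q), 0   [~->-rule on 1]
4. p | q, 1   [<>-rule on 2: fresh world 1, 0R1]
5. q, 1   [|-rule on 4 (branches; this branch)]
6. ~<>(p | q), 2   [~[]-rule on 3: fresh world 2, 0R2]
7. ~(p | q), 2   [~<>-rule on 6 via 2R2]
8. ~p, 2   [~|-rule on 7]
9. ~q, 2   [~|-rule on 7]
Accessibility: 0R0, 0R1, 0R2, 1R1, 2R2
The negation has an open branch (countermodel exists).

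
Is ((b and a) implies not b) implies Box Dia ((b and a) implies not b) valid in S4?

Tableau for the negation not (((b and a) implies not b) implies Box Dia ((b and a) implies not b)):
1. not (((b and a) implies not b) implies Box Dia ((b and a) implies not b)), 0
2. (b and a) implies not b, 0
3. not Box Dia ((b and a) implies not b), 0
4. not b, 0
5. not Dia ((b and a) implies not b), 1
6. not ((b and a) implies not b), 1
7. b and a, 1
8. b, 1
9. a, 1
Accessibility: 0R0, 0R1, 1R1
The negation has an open branch (countermodel exists).

No, not valid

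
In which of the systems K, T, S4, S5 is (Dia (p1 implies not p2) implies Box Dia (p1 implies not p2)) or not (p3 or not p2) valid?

S4-tableau for the negation not ((Dia (p1 implies not p2) implies Box Dia (p1 implies not p2)) or not (p3 or not p2)):
1. not ((Dia (p1 implies not p2) implies Box Dia (p1 implies not p2)) or not (p3 or not p2)), w0
2. not (Dia (p1 implies not p2) implies Box Dia (p1 implies not p2)), w0   [neg-or-rule on 1]
3. p3 or not p2, w0   [neg-or-rule on 1]
4. Dia (p1 implies not p2), w0   [neg-implies-rule on 2]
5. not Box Dia (p1 implies not p2), w0   [neg-implies-rule on 2]
6. not p2, w0   [or-rule on 3 (branches; this branch)]
7. p1 implies not p2, w1   [Dia-rule on 4: fresh world w1, w0Rw1]
8. not p2, w1   [implies-rule on 7 (branches; this branch)]
9. not Dia (p1 implies not p2), w2   [neg-Box-rule on 5: fresh world w2, w0Rw2]
10. not (p1 implies not p2), w2   [neg-Dia-rule on 9 via w2Rw2]
11. p1, w2   [neg-implies-rule on 10]
12. p2, w2   [neg-implies-rule on 10]
Accessibility: w0Rw0, w0Rw1, w0Rw2, w1Rw1, w2Rw2
Complete open branch: countermodel on an S4-frame, so not valid in S4, nor in K, T (the same frame is also a K-frame and a T-frame).
S5-tableau for the negation not ((Dia (p1 implies not p2) implies Box Dia (p1 implies not p2)) or not (p3 or not p2)):
1. not ((Dia (p1 implies not p2) implies Box Dia (p1 implies not p2)) or not (p3 or not p2)), w0
2. not (Dia (p1 implies not p2) implies Box Dia (p1 implies not p2)), w0   [neg-or-rule on 1]
3. p3 or not p2, w0   [neg-or-rule on 1]
4. Dia (p1 implies not p2), w0   [neg-implies-rule on 2]
5. not Box Dia (p1 implies not p2), w0   [neg-implies-rule on 2]
6. p3, w0   [or-rule on 3 (branches; this branch)]
7. p1 implies not p2, w1   [Dia-rule on 4: fresh world w1, w0Rw1]
8. not p2, w1   [implies-rule on 7 (branches; this branch)]
9. not Dia (p1 implies not p2), w2   [neg-Box-rule on 5: fresh world w2, w0Rw2]
10. not (p1 implies not p2), w0   [neg-Dia-rule on 9 via w2Rw0]
11. p1, w0   [neg-implies-rule on 10]
12. p2, w0   [neg-implies-rule on 10]
13. not (p1 implies not p2), w1   [neg-Dia-rule on 9 via w2Rw1]
14. p1, w1   [neg-implies-rule on 13]
15. p2, w1   [neg-implies-rule on 13]
Accessibility: w0Rw0, w0Rw1, w0Rw2, w1Rw0, w1Rw1, w1Rw2, w2Rw0, w2Rw1, w2Rw2
Branch closes: p2 and not p2 both at w1.
Every branch closes (one shown): valid in S5.

S5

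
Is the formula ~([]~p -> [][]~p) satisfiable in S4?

1. ~([]~p -> [][]~p), 0
2. []~p, 0
3. ~[][]~p, 0
4. ~p, 0
5. ~[]~p, 1
6. ~p, 1
7. p, 2
8. ~p, 2
Accessibility: 0R0, 0R1, 0R2, 1R1, 1R2, 2R2
Branch closes: p and ~p both at 2.
All branches of the tableau close; one closing branch shown above.

Unsatisfiable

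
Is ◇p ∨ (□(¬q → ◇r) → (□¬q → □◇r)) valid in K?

Yes, valid

Tableau for the negation ¬(◇p ∨ (□(¬q → ◇r) → (□¬q → □◇r))):
1. ¬(◇p ∨ (□(¬q → ◇r) → (□¬q → □◇r))), u
2. ¬◇p, u
3. ¬(□(¬q → ◇r) → (□¬q → □◇r)), u
4. □(¬q → ◇r), u
5. ¬(□¬q → □◇r), u
6. □¬q, u
7. ¬□◇r, u
8. ¬◇r, v
9. ¬p, v
10. ¬q → ◇r, v
11. ¬q, v
12. ◇r, v
13. r, w
14. ¬r, w
Accessibility: uRv, vRw
Branch closes: r and ¬r both at w.
All branches of the negation close; one closing branch shown above.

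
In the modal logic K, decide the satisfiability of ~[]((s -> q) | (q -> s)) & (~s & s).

Unsatisfiable

1. ~[]((s -> q) | (q -> s)) & (~s & s), 0
2. ~[]((s -> q) | (q -> s)), 0   [&-rule on 1]
3. ~s & s, 0   [&-rule on 1]
4. ~s, 0   [&-rule on 3]
5. s, 0   [&-rule on 3]
Branch closes: s and ~s both at 0.
All branches of the tableau close; one closing branch shown above.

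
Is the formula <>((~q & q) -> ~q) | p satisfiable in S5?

1. <>((~q & q) -> ~q) | p, u
2. p, u
Accessibility: uRu

Satisfiable (open branch found)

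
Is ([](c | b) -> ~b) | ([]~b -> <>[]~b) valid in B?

Valid in B

Tableau for the negation ~(([](c | b) -> ~b) | ([]~b -> <>[]~b)):
1. ~(([](c | b) -> ~b) | ([]~b -> <>[]~b)), w0
2. ~([](c | b) -> ~b), w0
3. ~([]~b -> <>[]~b), w0
4. [](c | b), w0
5. b, w0
6. []~b, w0
7. ~<>[]~b, w0
8. c | b, w0
9. ~b, w0
Accessibility: w0Rw0
Branch closes: b and ~b both at w0.
Every branch of the negation's tableau closes; the branch above is one of them.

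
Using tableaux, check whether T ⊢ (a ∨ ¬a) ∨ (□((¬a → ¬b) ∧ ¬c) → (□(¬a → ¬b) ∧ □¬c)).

Valid in T

Tableau for the negation ¬((a ∨ ¬a) ∨ (□((¬a → ¬b) ∧ ¬c) → (□(¬a → ¬b) ∧ □¬c))):
1. ¬((a ∨ ¬a) ∨ (□((¬a → ¬b) ∧ ¬c) → (□(¬a → ¬b) ∧ □¬c))), w0
2. ¬(a ∨ ¬a), w0
3. ¬(□((¬a → ¬b) ∧ ¬c) → (□(¬a → ¬b) ∧ □¬c)), w0
4. ¬a, w0
5. a, w0
Accessibility: w0Rw0
Branch closes: a and ¬a both at w0.
Every branch of the negation's tableau closes; the branch above is one of them.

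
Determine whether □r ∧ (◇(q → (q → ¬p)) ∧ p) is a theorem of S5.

Tableau for the negation ¬(□r ∧ (◇(q → (q → ¬p)) ∧ p)):
1. ¬(□r ∧ (◇(q → (q → ¬p)) ∧ p)), u
2. ¬(◇(q → (q → ¬p)) ∧ p), u
3. ¬p, u
Accessibility: uRu
The negation has an open branch (countermodel exists).

No, not valid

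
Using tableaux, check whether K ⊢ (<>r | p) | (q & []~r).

Not valid

Tableau for the negation ~((<>r | p) | (q & []~r)):
1. ~((<>r | p) | (q & []~r)), 0
2. ~(<>r | p), 0   [~|-rule on 1]
3. ~(q & []~r), 0   [~|-rule on 1]
4. ~<>r, 0   [~|-rule on 2]
5. ~p, 0   [~|-rule on 2]
6. ~q, 0   [~&-rule on 3 (branches; this branch)]
The negation has an open branch (countermodel exists).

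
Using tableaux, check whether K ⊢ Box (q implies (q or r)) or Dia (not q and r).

Valid

Tableau for the negation not (Box (q implies (q or r)) or Dia (not q and r)):
1. not (Box (q implies (q or r)) or Dia (not q and r)), u
2. not Box (q implies (q or r)), u
3. not Dia (not q and r), u
4. not (q implies (q or r)), v
5. q, v
6. not (q or r), v
7. not q, v
8. not r, v
Accessibility: uRv
Branch closes: q and not q both at v.
Every branch of the negation's tableau closes; the branch above is one of them.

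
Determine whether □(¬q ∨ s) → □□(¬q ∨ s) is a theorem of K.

Tableau for the negation ¬(□(¬q ∨ s) → □□(¬q ∨ s)):
1. ¬(□(¬q ∨ s) → □□(¬q ∨ s)), u
2. □(¬q ∨ s), u   [¬→-rule on 1]
3. ¬□□(¬q ∨ s), u   [¬→-rule on 1]
4. ¬□(¬q ∨ s), v   [¬□-rule on 3: fresh world v, uRv]
5. ¬q ∨ s, v   [□-rule on 2 via uRv]
6. s, v   [∨-rule on 5 (branches; this branch)]
7. ¬(¬q ∨ s), w   [¬□-rule on 4: fresh world w, vRw]
8. q, w   [¬∨-rule on 7]
9. ¬s, w   [¬∨-rule on 7]
Accessibility: uRv, vRw
The negation has an open branch (countermodel exists).

Invalid (countermodel exists)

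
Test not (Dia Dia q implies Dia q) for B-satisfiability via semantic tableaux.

1. not (Dia Dia q implies Dia q), 0
2. Dia Dia q, 0
3. not Dia q, 0
4. not q, 0
5. Dia q, 1
6. not q, 1
7. q, 2
Accessibility: 0R0, 0R1, 1R0, 1R1, 1R2, 2R1, 2R2

Satisfiable (open branch found)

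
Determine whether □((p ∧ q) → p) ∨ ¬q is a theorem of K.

Tableau for the negation ¬(□((p ∧ q) → p) ∨ ¬q):
1. ¬(□((p ∧ q) → p) ∨ ¬q), w0
2. ¬□((p ∧ q) → p), w0
3. q, w0
4. ¬((p ∧ q) → p), w1
5. p ∧ q, w1
6. ¬p, w1
7. p, w1
8. q, w1
Accessibility: w0Rw1
Branch closes: p and ¬p both at w1.
All branches of the negation close; one closing branch shown above.

Valid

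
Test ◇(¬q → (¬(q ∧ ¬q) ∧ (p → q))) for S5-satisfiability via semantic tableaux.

1. ◇(¬q → (¬(q ∧ ¬q) ∧ (p → q))), w0
2. ¬q → (¬(q ∧ ¬q) ∧ (p → q)), w1   [◇-rule on 1: fresh world w1, w0Rw1]
3. ¬(q ∧ ¬q) ∧ (p → q), w1   [→-rule on 2 (branches; this branch)]
4. ¬(q ∧ ¬q), w1   [∧-rule on 3]
5. p → q, w1   [∧-rule on 3]
6. q, w1   [¬∧-rule on 4 (branches; this branch)]
Accessibility: w0Rw0, w0Rw1, w1Rw0, w1Rw1

Yes, satisfiable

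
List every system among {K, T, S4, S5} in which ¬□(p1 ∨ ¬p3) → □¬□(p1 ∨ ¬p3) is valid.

S5

S4-tableau for the negation ¬(¬□(p1 ∨ ¬p3) → □¬□(p1 ∨ ¬p3)):
1. ¬(¬□(p1 ∨ ¬p3) → □¬□(p1 ∨ ¬p3)), w0
2. ¬□(p1 ∨ ¬p3), w0
3. ¬□¬□(p1 ∨ ¬p3), w0
4. ¬(p1 ∨ ¬p3), w1
5. ¬p1, w1
6. p3, w1
7. □(p1 ∨ ¬p3), w2
8. p1 ∨ ¬p3, w2
9. ¬p3, w2
Accessibility: w0Rw0, w0Rw1, w0Rw2, w1Rw1, w2Rw2
Complete open branch: countermodel on an S4-frame, so not valid in S4, nor in K, T (the same frame is also a K-frame and a T-frame).
S5-tableau for the negation ¬(¬□(p1 ∨ ¬p3) → □¬□(p1 ∨ ¬p3)):
1. ¬(¬□(p1 ∨ ¬p3) → □¬□(p1 ∨ ¬p3)), w0
2. ¬□(p1 ∨ ¬p3), w0
3. ¬□¬□(p1 ∨ ¬p3), w0
4. ¬(p1 ∨ ¬p3), w1
5. ¬p1, w1
6. p3, w1
7. □(p1 ∨ ¬p3), w2
8. p1 ∨ ¬p3, w0
9. p1 ∨ ¬p3, w1
10. p1 ∨ ¬p3, w2
11. ¬p3, w0
12. ¬p3, w1
Accessibility: w0Rw0, w0Rw1, w0Rw2, w1Rw0, w1Rw1, w1Rw2, w2Rw0, w2Rw1, w2Rw2
Branch closes: p3 and ¬p3 both at w1.
Every branch closes (one shown): valid in S5.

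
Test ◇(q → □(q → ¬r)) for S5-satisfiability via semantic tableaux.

Satisfiable

1. ◇(q → □(q → ¬r)), u
2. q → □(q → ¬r), v
3. □(q → ¬r), v
4. q → ¬r, u
5. q → ¬r, v
6. ¬r, u
7. ¬r, v
Accessibility: uRu, uRv, vRu, vRv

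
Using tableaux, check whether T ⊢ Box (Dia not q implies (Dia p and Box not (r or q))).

Tableau for the negation not Box (Dia not q implies (Dia p and Box not (r or q))):
1. not Box (Dia not q implies (Dia p and Box not (r or q))), w0
2. not (Dia not q implies (Dia p and Box not (r or q))), w1
3. Dia not q, w1
4. not (Dia p and Box not (r or q)), w1
5. not Box not (r or q), w1
6. not q, w2
7. r or q, w3
8. q, w3
Accessibility: w0Rw0, w0Rw1, w1Rw1, w1Rw2, w1Rw3, w2Rw2, w3Rw3
The negation has an open branch (countermodel exists).

No, not valid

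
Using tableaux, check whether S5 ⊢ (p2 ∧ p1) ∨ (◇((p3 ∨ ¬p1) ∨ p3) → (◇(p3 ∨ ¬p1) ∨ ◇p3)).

Valid

Tableau for the negation ¬((p2 ∧ p1) ∨ (◇((p3 ∨ ¬p1) ∨ p3) → (◇(p3 ∨ ¬p1) ∨ ◇p3))):
1. ¬((p2 ∧ p1) ∨ (◇((p3 ∨ ¬p1) ∨ p3) → (◇(p3 ∨ ¬p1) ∨ ◇p3))), u
2. ¬(p2 ∧ p1), u
3. ¬(◇((p3 ∨ ¬p1) ∨ p3) → (◇(p3 ∨ ¬p1) ∨ ◇p3)), u
4. ◇((p3 ∨ ¬p1) ∨ p3), u
5. ¬(◇(p3 ∨ ¬p1) ∨ ◇p3), u
6. ¬◇(p3 ∨ ¬p1), u
7. ¬◇p3, u
8. ¬(p3 ∨ ¬p1), u
9. ¬p3, u
10. p1, u
11. ¬p2, u
12. (p3 ∨ ¬p1) ∨ p3, v
13. ¬(p3 ∨ ¬p1), v
14. ¬p3, v
15. p1, v
16. p3 ∨ ¬p1, v
17. ¬p1, v
Accessibility: uRu, uRv, vRu, vRv
Branch closes: p1 and ¬p1 both at v.
Every branch of the negation's tableau closes; the branch above is one of them.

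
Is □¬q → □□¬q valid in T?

Invalid (countermodel exists)

Tableau for the negation ¬(□¬q → □□¬q):
1. ¬(□¬q → □□¬q), w0
2. □¬q, w0   [¬→-rule on 1]
3. ¬□□¬q, w0   [¬→-rule on 1]
4. ¬q, w0   [□-rule on 2 via w0Rw0]
5. ¬□¬q, w1   [¬□-rule on 3: fresh world w1, w0Rw1]
6. ¬q, w1   [□-rule on 2 via w0Rw1]
7. q, w2   [¬□-rule on 5: fresh world w2, w1Rw2]
Accessibility: w0Rw0, w0Rw1, w1Rw1, w1Rw2, w2Rw2
The negation has an open branch (countermodel exists).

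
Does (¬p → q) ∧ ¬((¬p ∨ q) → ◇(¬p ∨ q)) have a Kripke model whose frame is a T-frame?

Unsatisfiable (every branch closes)

1. (¬p → q) ∧ ¬((¬p ∨ q) → ◇(¬p ∨ q)), w0
2. ¬p → q, w0
3. ¬((¬p ∨ q) → ◇(¬p ∨ q)), w0
4. ¬p ∨ q, w0
5. ¬◇(¬p ∨ q), w0
6. ¬(¬p ∨ q), w0
7. p, w0
8. ¬q, w0
9. q, w0
Accessibility: w0Rw0
Branch closes: q and ¬q both at w0.
(One branch shown.) All branches close.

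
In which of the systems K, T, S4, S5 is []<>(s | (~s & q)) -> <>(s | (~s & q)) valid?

T-tableau for the negation ~([]<>(s | (~s & q)) -> <>(s | (~s & q))):
1. ~([]<>(s | (~s & q)) -> <>(s | (~s & q))), u
2. []<>(s | (~s & q)), u   [~->-rule on 1]
3. ~<>(s | (~s & q)), u   [~->-rule on 1]
4. <>(s | (~s & q)), u   [[]-rule on 2 via uRu]
5. ~(s | (~s & q)), u   [~<>-rule on 3 via uRu]
6. ~s, u   [~|-rule on 5]
7. ~(~s & q), u   [~|-rule on 5]
8. ~q, u   [~&-rule on 7 (branches; this branch)]
9. s | (~s & q), v   [<>-rule on 4: fresh world v, uRv]
10. <>(s | (~s & q)), v   [[]-rule on 2 via uRv]
11. ~(s | (~s & q)), v   [~<>-rule on 3 via uRv]
12. ~s, v   [~|-rule on 11]
13. ~(~s & q), v   [~|-rule on 11]
14. ~s & q, v   [|-rule on 9 (branches; this branch)]
15. q, v   [&-rule on 14]
16. ~q, v   [~&-rule on 13 (branches; this branch)]
Accessibility: uRu, uRv, vRv
Branch closes: q and ~q both at v.
Every branch closes (one shown): valid in T, hence also in S4, S5 (every theorem of T is a theorem of S4 and S5).
K-tableau for the negation ~([]<>(s | (~s & q)) -> <>(s | (~s & q))):
1. ~([]<>(s | (~s & q)) -> <>(s | (~s & q))), u
2. []<>(s | (~s & q)), u   [~->-rule on 1]
3. ~<>(s | (~s & q)), u   [~->-rule on 1]
Complete open branch: countermodel on a K-frame, so not valid in K.

T, S4, S5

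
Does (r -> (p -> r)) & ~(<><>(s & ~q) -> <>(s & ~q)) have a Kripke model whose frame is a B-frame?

Satisfiable (open branch found)

1. (r -> (p -> r)) & ~(<><>(s & ~q) -> <>(s & ~q)), 0
2. r -> (p -> r), 0   [&-rule on 1]
3. ~(<><>(s & ~q) -> <>(s & ~q)), 0   [&-rule on 1]
4. <><>(s & ~q), 0   [~->-rule on 3]
5. ~<>(s & ~q), 0   [~->-rule on 3]
6. ~(s & ~q), 0   [~<>-rule on 5 via 0R0]
7. p -> r, 0   [->-rule on 2 (branches; this branch)]
8. q, 0   [~&-rule on 6 (branches; this branch)]
9. r, 0   [->-rule on 7 (branches; this branch)]
10. <>(s & ~q), 1   [<>-rule on 4: fresh world 1, 0R1]
11. ~(s & ~q), 1   [~<>-rule on 5 via 0R1]
12. q, 1   [~&-rule on 11 (branches; this branch)]
13. s & ~q, 2   [<>-rule on 10: fresh world 2, 1R2]
14. s, 2   [&-rule on 13]
15. ~q, 2   [&-rule on 13]
Accessibility: 0R0, 0R1, 1R0, 1R1, 1R2, 2R1, 2R2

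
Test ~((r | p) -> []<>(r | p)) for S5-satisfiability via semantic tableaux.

1. ~((r | p) -> []<>(r | p)), w0
2. r | p, w0
3. ~[]<>(r | p), w0
4. p, w0
5. ~<>(r | p), w1
6. ~(r | p), w0
7. ~r, w0
8. ~p, w0
Accessibility: w0Rw0, w0Rw1, w1Rw0, w1Rw1
Branch closes: p and ~p both at w0.
Every branch closes; the branch above is one of them.

Unsatisfiable (every branch closes)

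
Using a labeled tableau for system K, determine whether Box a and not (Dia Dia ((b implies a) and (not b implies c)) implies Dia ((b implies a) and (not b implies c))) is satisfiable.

1. Box a and not (Dia Dia ((b implies a) and (not b implies c)) implies Dia ((b implies a) and (not b implies c))), u
2. Box a, u   [and-rule on 1]
3. not (Dia Dia ((b implies a) and (not b implies c)) implies Dia ((b implies a) and (not b implies c))), u   [and-rule on 1]
4. Dia Dia ((b implies a) and (not b implies c)), u   [neg-implies-rule on 3]
5. not Dia ((b implies a) and (not b implies c)), u   [neg-implies-rule on 3]
6. Dia ((b implies a) and (not b implies c)), v   [Dia-rule on 4: fresh world v, uRv]
7. a, v   [Box-rule on 2 via uRv]
8. not ((b implies a) and (not b implies c)), v   [neg-Dia-rule on 5 via uRv]
9. not (not b implies c), v   [neg-and-rule on 8 (branches; this branch)]
10. not b, v   [neg-implies-rule on 9]
11. not c, v   [neg-implies-rule on 9]
12. (b implies a) and (not b implies c), w   [Dia-rule on 6: fresh world w, vRw]
13. b implies a, w   [and-rule on 12]
14. not b implies c, w   [and-rule on 12]
15. a, w   [implies-rule on 13 (branches; this branch)]
16. c, w   [implies-rule on 14 (branches; this branch)]
Accessibility: uRv, vRw

Satisfiable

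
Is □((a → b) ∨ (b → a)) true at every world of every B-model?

Tableau for the negation ¬□((a → b) ∨ (b → a)):
1. ¬□((a → b) ∨ (b → a)), 0
2. ¬((a → b) ∨ (b → a)), 1   [¬□-rule on 1: fresh world 1, 0R1]
3. ¬(a → b), 1   [¬∨-rule on 2]
4. ¬(b → a), 1   [¬∨-rule on 2]
5. a, 1   [¬→-rule on 3]
6. ¬b, 1   [¬→-rule on 3]
7. b, 1   [¬→-rule on 4]
8. ¬a, 1   [¬→-rule on 4]
Accessibility: 0R0, 0R1, 1R0, 1R1
Branch closes: b and ¬b both at 1.
All branches of the negation close; one closing branch shown above.

Valid in B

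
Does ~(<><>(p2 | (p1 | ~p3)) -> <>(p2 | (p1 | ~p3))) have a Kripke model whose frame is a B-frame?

1. ~(<><>(p2 | (p1 | ~p3)) -> <>(p2 | (p1 | ~p3))), u
2. <><>(p2 | (p1 | ~p3)), u   [~->-rule on 1]
3. ~<>(p2 | (p1 | ~p3)), u   [~->-rule on 1]
4. ~(p2 | (p1 | ~p3)), u   [~<>-rule on 3 via uRu]
5. ~p2, u   [~|-rule on 4]
6. ~(p1 | ~p3), u   [~|-rule on 4]
7. ~p1, u   [~|-rule on 6]
8. p3, u   [~|-rule on 6]
9. <>(p2 | (p1 | ~p3)), v   [<>-rule on 2: fresh world v, uRv]
10. ~(p2 | (p1 | ~p3)), v   [~<>-rule on 3 via uRv]
11. ~p2, v   [~|-rule on 10]
12. ~(p1 | ~p3), v   [~|-rule on 10]
13. ~p1, v   [~|-rule on 12]
14. p3, v   [~|-rule on 12]
15. p2 | (p1 | ~p3), w   [<>-rule on 9: fresh world w, vRw]
16. p1 | ~p3, w   [|-rule on 15 (branches; this branch)]
17. ~p3, w   [|-rule on 16 (branches; this branch)]
Accessibility: uRu, uRv, vRu, vRv, vRw, wRv, wRw

Satisfiable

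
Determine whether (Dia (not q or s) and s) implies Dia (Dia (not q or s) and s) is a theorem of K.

Tableau for the negation not ((Dia (not q or s) and s) implies Dia (Dia (not q or s) and s)):
1. not ((Dia (not q or s) and s) implies Dia (Dia (not q or s) and s)), 0
2. Dia (not q or s) and s, 0   [neg-implies-rule on 1]
3. not Dia (Dia (not q or s) and s), 0   [neg-implies-rule on 1]
4. Dia (not q or s), 0   [and-rule on 2]
5. s, 0   [and-rule on 2]
6. not q or s, 1   [Dia-rule on 4: fresh world 1, 0R1]
7. not (Dia (not q or s) and s), 1   [neg-Dia-rule on 3 via 0R1]
8. s, 1   [or-rule on 6 (branches; this branch)]
9. not Dia (not q or s), 1   [neg-and-rule on 7 (branches; this branch)]
Accessibility: 0R1
The negation has an open branch (countermodel exists).

Not valid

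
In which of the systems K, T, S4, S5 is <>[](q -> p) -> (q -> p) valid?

S5-tableau for the negation ~(<>[](q -> p) -> (q -> p)):
1. ~(<>[](q -> p) -> (q -> p)), w0
2. <>[](q -> p), w0
3. ~(q -> p), w0
4. q, w0
5. ~p, w0
6. [](q -> p), w1
7. q -> p, w0
8. q -> p, w1
9. p, w0
Accessibility: w0Rw0, w0Rw1, w1Rw0, w1Rw1
Branch closes: p and ~p both at w0.
Every branch closes (one shown): valid in S5.
S4-tableau for the negation ~(<>[](q -> p) -> (q -> p)):
1. ~(<>[](q -> p) -> (q -> p)), w0
2. <>[](q -> p), w0
3. ~(q -> p), w0
4. q, w0
5. ~p, w0
6. [](q -> p), w1
7. q -> p, w1
8. p, w1
Accessibility: w0Rw0, w0Rw1, w1Rw1
Complete open branch: countermodel on an S4-frame, so not valid in S4, nor in K, T (the same frame is also a K-frame and a T-frame).

S5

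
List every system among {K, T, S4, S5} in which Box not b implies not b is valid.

T, S4, S5

T-tableau for the negation not (Box not b implies not b):
1. not (Box not b implies not b), u
2. Box not b, u   [neg-implies-rule on 1]
3. b, u   [neg-implies-rule on 1]
4. not b, u   [Box-rule on 2 via uRu]
Accessibility: uRu
Branch closes: b and not b both at u.
Every branch closes (one shown): valid in T, hence also in S4, S5 (every theorem of T is a theorem of S4 and S5).
K-tableau for the negation not (Box not b implies not b):
1. not (Box not b implies not b), u
2. Box not b, u   [neg-implies-rule on 1]
3. b, u   [neg-implies-rule on 1]
Complete open branch: countermodel on a K-frame, so not valid in K.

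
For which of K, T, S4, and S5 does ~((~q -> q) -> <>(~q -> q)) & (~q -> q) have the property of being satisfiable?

K

K-tableau for the formula:
1. ~((~q -> q) -> <>(~q -> q)) & (~q -> q), u
2. ~((~q -> q) -> <>(~q -> q)), u   [&-rule on 1]
3. ~q -> q, u   [&-rule on 1]
4. ~<>(~q -> q), u   [~->-rule on 2]
5. q, u   [->-rule on 3 (branches; this branch)]
Complete open branch: satisfiable in K.
T-tableau for the formula:
1. ~((~q -> q) -> <>(~q -> q)) & (~q -> q), u
2. ~((~q -> q) -> <>(~q -> q)), u   [&-rule on 1]
3. ~q -> q, u   [&-rule on 1]
4. ~<>(~q -> q), u   [~->-rule on 2]
5. ~(~q -> q), u   [~<>-rule on 4 via uRu]
6. ~q, u   [~->-rule on 5]
7. q, u   [->-rule on 3 (branches; this branch)]
Accessibility: uRu
Branch closes: q and ~q both at u.
Every branch closes (one shown): unsatisfiable in T, hence also in S4, S5 (every S4/S5-frame is a T-frame).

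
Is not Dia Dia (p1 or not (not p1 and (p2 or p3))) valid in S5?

Tableau for the negation Dia Dia (p1 or not (not p1 and (p2 or p3))):
1. Dia Dia (p1 or not (not p1 and (p2 or p3))), 0
2. Dia (p1 or not (not p1 and (p2 or p3))), 1
3. p1 or not (not p1 and (p2 or p3)), 2
4. not (not p1 and (p2 or p3)), 2
5. not (p2 or p3), 2
6. not p2, 2
7. not p3, 2
Accessibility: 0R0, 0R1, 0R2, 1R0, 1R1, 1R2, 2R0, 2R1, 2R2
The negation has an open branch (countermodel exists).

No, not valid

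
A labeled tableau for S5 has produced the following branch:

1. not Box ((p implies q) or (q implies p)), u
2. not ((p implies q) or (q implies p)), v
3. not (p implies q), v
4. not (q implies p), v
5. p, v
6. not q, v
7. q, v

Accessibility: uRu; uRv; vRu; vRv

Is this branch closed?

Both q and not q appear at v.

Yes, closed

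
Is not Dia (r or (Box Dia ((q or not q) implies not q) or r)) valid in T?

Tableau for the negation Dia (r or (Box Dia ((q or not q) implies not q) or r)):
1. Dia (r or (Box Dia ((q or not q) implies not q) or r)), 0
2. r or (Box Dia ((q or not q) implies not q) or r), 1   [Dia-rule on 1: fresh world 1, 0R1]
3. Box Dia ((q or not q) implies not q) or r, 1   [or-rule on 2 (branches; this branch)]
4. r, 1   [or-rule on 3 (branches; this branch)]
Accessibility: 0R0, 0R1, 1R1
The negation has an open branch (countermodel exists).

No, not valid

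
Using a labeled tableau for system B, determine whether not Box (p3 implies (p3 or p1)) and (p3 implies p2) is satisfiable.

No, unsatisfiable

1. not Box (p3 implies (p3 or p1)) and (p3 implies p2), u
2. not Box (p3 implies (p3 or p1)), u
3. p3 implies p2, u
4. p2, u
5. not (p3 implies (p3 or p1)), v
6. p3, v
7. not (p3 or p1), v
8. not p3, v
9. not p1, v
Accessibility: uRu, uRv, vRu, vRv
Branch closes: p3 and not p3 both at v.
All branches of the tableau close; one closing branch shown above.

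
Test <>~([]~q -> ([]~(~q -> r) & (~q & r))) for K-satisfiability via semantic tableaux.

Satisfiable (open branch found)

1. <>~([]~q -> ([]~(~q -> r) & (~q & r))), w0
2. ~([]~q -> ([]~(~q -> r) & (~q & r))), w1   [<>-rule on 1: fresh world w1, w0Rw1]
3. []~q, w1   [~->-rule on 2]
4. ~([]~(~q -> r) & (~q & r)), w1   [~->-rule on 2]
5. ~(~q & r), w1   [~&-rule on 4 (branches; this branch)]
6. ~r, w1   [~&-rule on 5 (branches; this branch)]
Accessibility: w0Rw1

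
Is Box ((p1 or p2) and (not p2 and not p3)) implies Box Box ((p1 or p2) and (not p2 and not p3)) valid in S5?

Valid in S5

Tableau for the negation not (Box ((p1 or p2) and (not p2 and not p3)) implies Box Box ((p1 or p2) and (not p2 and not p3))):
1. not (Box ((p1 or p2) and (not p2 and not p3)) implies Box Box ((p1 or p2) and (not p2 and not p3))), w0
2. Box ((p1 or p2) and (not p2 and not p3)), w0
3. not Box Box ((p1 or p2) and (not p2 and not p3)), w0
4. (p1 or p2) and (not p2 and not p3), w0
5. p1 or p2, w0
6. not p2 and not p3, w0
7. not p2, w0
8. not p3, w0
9. p1, w0
10. not Box ((p1 or p2) and (not p2 and not p3)), w1
11. (p1 or p2) and (not p2 and not p3), w1
12. p1 or p2, w1
13. not p2 and not p3, w1
14. not p2, w1
15. not p3, w1
16. p1, w1
17. not ((p1 or p2) and (not p2 and not p3)), w2
18. (p1 or p2) and (not p2 and not p3), w2
19. p1 or p2, w2
20. not p2 and not p3, w2
21. not p2, w2
22. not p3, w2
23. not (not p2 and not p3), w2
24. p1, w2
25. p3, w2
Accessibility: w0Rw0, w0Rw1, w0Rw2, w1Rw0, w1Rw1, w1Rw2, w2Rw0, w2Rw1, w2Rw2
Branch closes: p3 and not p3 both at w2.
All branches of the negation close; one closing branch shown above.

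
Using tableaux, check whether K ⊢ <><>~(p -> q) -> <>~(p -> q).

Invalid (countermodel exists)

Tableau for the negation ~(<><>~(p -> q) -> <>~(p -> q)):
1. ~(<><>~(p -> q) -> <>~(p -> q)), w0
2. <><>~(p -> q), w0   [~->-rule on 1]
3. ~<>~(p -> q), w0   [~->-rule on 1]
4. <>~(p -> q), w1   [<>-rule on 2: fresh world w1, w0Rw1]
5. p -> q, w1   [~<>-rule on 3 via w0Rw1]
6. q, w1   [->-rule on 5 (branches; this branch)]
7. ~(p -> q), w2   [<>-rule on 4: fresh world w2, w1Rw2]
8. p, w2   [~->-rule on 7]
9. ~q, w2   [~->-rule on 7]
Accessibility: w0Rw1, w1Rw2
The negation has an open branch (countermodel exists).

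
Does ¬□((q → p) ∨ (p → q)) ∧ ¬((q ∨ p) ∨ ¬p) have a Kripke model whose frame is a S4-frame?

Unsatisfiable (every branch closes)

1. ¬□((q → p) ∨ (p → q)) ∧ ¬((q ∨ p) ∨ ¬p), 0
2. ¬□((q → p) ∨ (p → q)), 0
3. ¬((q ∨ p) ∨ ¬p), 0
4. ¬(q ∨ p), 0
5. p, 0
6. ¬q, 0
7. ¬p, 0
Accessibility: 0R0
Branch closes: p and ¬p both at 0.
(One branch shown.) All branches close.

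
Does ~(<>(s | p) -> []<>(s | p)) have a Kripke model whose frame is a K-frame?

Satisfiable (open branch found)

1. ~(<>(s | p) -> []<>(s | p)), u
2. <>(s | p), u
3. ~[]<>(s | p), u
4. s | p, v
5. p, v
6. ~<>(s | p), w
Accessibility: uRv, uRw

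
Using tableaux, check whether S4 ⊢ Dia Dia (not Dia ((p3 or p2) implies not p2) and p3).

Not valid

Tableau for the negation not Dia Dia (not Dia ((p3 or p2) implies not p2) and p3):
1. not Dia Dia (not Dia ((p3 or p2) implies not p2) and p3), u
2. not Dia (not Dia ((p3 or p2) implies not p2) and p3), u   [neg-Dia-rule on 1 via uRu]
3. not (not Dia ((p3 or p2) implies not p2) and p3), u   [neg-Dia-rule on 2 via uRu]
4. not p3, u   [neg-and-rule on 3 (branches; this branch)]
Accessibility: uRu
The negation has an open branch (countermodel exists).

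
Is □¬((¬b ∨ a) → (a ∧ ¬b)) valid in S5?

Tableau for the negation ¬□¬((¬b ∨ a) → (a ∧ ¬b)):
1. ¬□¬((¬b ∨ a) → (a ∧ ¬b)), u
2. (¬b ∨ a) → (a ∧ ¬b), v
3. a ∧ ¬b, v
4. a, v
5. ¬b, v
Accessibility: uRu, uRv, vRu, vRv
The negation has an open branch (countermodel exists).

Invalid (countermodel exists)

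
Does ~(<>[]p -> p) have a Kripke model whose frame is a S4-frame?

Satisfiable (open branch found)

1. ~(<>[]p -> p), w0
2. <>[]p, w0   [~->-rule on 1]
3. ~p, w0   [~->-rule on 1]
4. []p, w1   [<>-rule on 2: fresh world w1, w0Rw1]
5. p, w1   [[]-rule on 4 via w1Rw1]
Accessibility: w0Rw0, w0Rw1, w1Rw1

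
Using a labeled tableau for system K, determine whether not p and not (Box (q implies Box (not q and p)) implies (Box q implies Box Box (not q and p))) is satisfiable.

1. not p and not (Box (q implies Box (not q and p)) implies (Box q implies Box Box (not q and p))), 0
2. not p, 0
3. not (Box (q implies Box (not q and p)) implies (Box q implies Box Box (not q and p))), 0
4. Box (q implies Box (not q and p)), 0
5. not (Box q implies Box Box (not q and p)), 0
6. Box q, 0
7. not Box Box (not q and p), 0
8. not Box (not q and p), 1
9. q implies Box (not q and p), 1
10. q, 1
11. Box (not q and p), 1
12. not (not q and p), 2
13. not q and p, 2
14. not q, 2
15. p, 2
16. not p, 2
Accessibility: 0R1, 1R2
Branch closes: p and not p both at 2.
(One branch shown.) All branches close.

Unsatisfiable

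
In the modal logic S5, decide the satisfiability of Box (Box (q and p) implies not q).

1. Box (Box (q and p) implies not q), w0
2. Box (q and p) implies not q, w0
3. not q, w0
Accessibility: w0Rw0

Satisfiable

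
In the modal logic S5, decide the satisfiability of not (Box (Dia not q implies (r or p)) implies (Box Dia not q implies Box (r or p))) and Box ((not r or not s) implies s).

1. not (Box (Dia not q implies (r or p)) implies (Box Dia not q implies Box (r or p))) and Box ((not r or not s) implies s), 0
2. not (Box (Dia not q implies (r or p)) implies (Box Dia not q implies Box (r or p))), 0
3. Box ((not r or not s) implies s), 0
4. Box (Dia not q implies (r or p)), 0
5. not (Box Dia not q implies Box (r or p)), 0
6. Box Dia not q, 0
7. not Box (r or p), 0
8. (not r or not s) implies s, 0
9. Dia not q implies (r or p), 0
10. Dia not q, 0
11. not (not r or not s), 0
12. r, 0
13. s, 0
14. r or p, 0
15. p, 0
16. not (r or p), 1
17. not r, 1
18. not p, 1
19. (not r or not s) implies s, 1
20. Dia not q implies (r or p), 1
21. Dia not q, 1
22. s, 1
23. not Dia not q, 1
24. q, 0
25. q, 1
26. not q, 2
27. (not r or not s) implies s, 2
28. Dia not q implies (r or p), 2
29. Dia not q, 2
30. q, 2
Accessibility: 0R0, 0R1, 0R2, 1R0, 1R1, 1R2, 2R0, 2R1, 2R2
Branch closes: q and not q both at 2.
All branches of the tableau close; one closing branch shown above.

Unsatisfiable (every branch closes)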